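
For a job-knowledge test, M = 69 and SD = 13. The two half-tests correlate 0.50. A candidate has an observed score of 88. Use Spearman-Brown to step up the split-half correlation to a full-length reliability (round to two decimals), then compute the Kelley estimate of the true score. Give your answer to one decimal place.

81.7

Spearman-Brown: ρ = 2r/(1 + r) = 2(0.50)/(1 + 0.50) = 1.000/1.50 = 0.6667 → 0.67
Regress the observed score toward the mean by the unreliability: T̂ = 0.67·88 + 0.33·69 = 58.96 + 22.77 = 81.73.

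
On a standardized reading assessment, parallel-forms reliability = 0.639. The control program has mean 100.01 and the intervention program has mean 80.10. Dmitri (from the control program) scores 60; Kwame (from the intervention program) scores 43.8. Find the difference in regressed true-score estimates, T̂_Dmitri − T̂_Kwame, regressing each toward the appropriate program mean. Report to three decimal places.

17.539

T̂_Dmitri = 0.639(60) + 0.361(100.01) = 74.44361
T̂_Kwame = 0.639(43.8) + 0.361(80.10) = 56.90430
Difference = 74.44361 − 56.90430 = 17.53931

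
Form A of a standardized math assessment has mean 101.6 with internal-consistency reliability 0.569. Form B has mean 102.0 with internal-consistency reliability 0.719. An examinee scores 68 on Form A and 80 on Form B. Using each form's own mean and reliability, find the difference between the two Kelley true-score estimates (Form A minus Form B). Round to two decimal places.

T̂_A = 0.569(68) + 0.431(101.6) = 82.4816
T̂_B = 0.719(80) + 0.281(102.0) = 86.1820
T̂_A − T̂_B = -3.7004

-3.70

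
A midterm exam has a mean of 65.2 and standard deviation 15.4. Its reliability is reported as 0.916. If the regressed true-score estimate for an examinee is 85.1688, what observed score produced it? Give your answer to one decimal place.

87.0

T̂ = ρX + (1 − ρ)μ  ⇒  X = (T̂ − (1 − ρ)μ) / ρ
X = (85.1688 − 0.084 × 65.2) / 0.916 = (85.1688 − 5.4768) / 0.916 = 79.6920 / 0.916 = 87.000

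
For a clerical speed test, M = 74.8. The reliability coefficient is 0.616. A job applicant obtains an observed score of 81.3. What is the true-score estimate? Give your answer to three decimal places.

Weight the observed score by reliability and the mean by (1 − reliability): T̂ = 0.616·81.3 + 0.384·74.8 = 50.0808 + 28.7232 = 78.8040.

78.804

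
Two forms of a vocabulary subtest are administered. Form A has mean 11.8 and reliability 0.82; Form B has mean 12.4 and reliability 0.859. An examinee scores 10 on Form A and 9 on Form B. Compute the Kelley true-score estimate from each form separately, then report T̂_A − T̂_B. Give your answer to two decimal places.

T̂_A = 0.82(10) + 0.18(11.8) = 10.3240
T̂_B = 0.859(9) + 0.141(12.4) = 9.4794
T̂_A − T̂_B = 0.8446

0.84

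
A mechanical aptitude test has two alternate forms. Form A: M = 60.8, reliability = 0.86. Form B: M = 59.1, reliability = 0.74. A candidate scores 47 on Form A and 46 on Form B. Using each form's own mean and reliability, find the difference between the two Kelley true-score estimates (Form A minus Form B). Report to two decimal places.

T̂_A = 0.86(47) + 0.14(60.8) = 48.9320
T̂_B = 0.74(46) + 0.26(59.1) = 49.4060
T̂_A − T̂_B = -0.4740

-0.47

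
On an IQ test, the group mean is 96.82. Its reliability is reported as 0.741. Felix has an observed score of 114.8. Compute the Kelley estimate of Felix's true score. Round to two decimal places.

110.14

T̂ = ρX + (1 − ρ)μ
  = 0.741 × 114.8 + 0.259 × 96.82
  = 85.0668 + 25.07638
  = 110.143
  ≈ 110.14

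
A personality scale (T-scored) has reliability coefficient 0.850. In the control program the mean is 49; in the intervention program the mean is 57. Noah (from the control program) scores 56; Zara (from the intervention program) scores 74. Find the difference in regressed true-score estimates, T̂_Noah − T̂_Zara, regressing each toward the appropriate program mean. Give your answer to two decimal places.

-16.50

T̂_Noah = 0.850(56) + 0.150(49) = 54.9500
T̂_Zara = 0.850(74) + 0.150(57) = 71.4500
Difference = 54.9500 − 71.4500 = -16.5000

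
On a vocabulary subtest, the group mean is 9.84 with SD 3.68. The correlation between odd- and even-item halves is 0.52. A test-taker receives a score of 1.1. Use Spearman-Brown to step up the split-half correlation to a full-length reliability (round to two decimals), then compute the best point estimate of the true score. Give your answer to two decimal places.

Spearman-Brown: ρ = 2r/(1 + r) = 2(0.52)/(1 + 0.52) = 1.040/1.52 = 0.6842 → 0.68
T̂ = 0.68(1.1) + 0.32(9.84) = 0.748 + 3.1488 = 3.897 → 3.90

3.90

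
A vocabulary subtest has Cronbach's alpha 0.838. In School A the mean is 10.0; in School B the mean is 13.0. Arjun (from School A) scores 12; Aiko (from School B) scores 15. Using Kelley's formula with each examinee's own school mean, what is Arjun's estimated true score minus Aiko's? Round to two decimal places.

T̂_Arjun = 0.838(12) + 0.162(10.0) = 11.6760
T̂_Aiko = 0.838(15) + 0.162(13.0) = 14.6760
Difference = 11.6760 − 14.6760 = -3.0000

-3.00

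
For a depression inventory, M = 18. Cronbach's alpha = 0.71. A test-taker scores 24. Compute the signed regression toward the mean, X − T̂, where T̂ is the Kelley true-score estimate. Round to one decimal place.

T̂ = 0.71(24) + 0.29(18) = 17.04 + 5.22 = 22.260 → 22.26
X − T̂ = 24 − 22.26 = 1.74 → 1.7

1.7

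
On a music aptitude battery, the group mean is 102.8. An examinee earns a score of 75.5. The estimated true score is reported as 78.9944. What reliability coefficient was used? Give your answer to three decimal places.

0.872

T̂ = ρX + (1 − ρ)μ  ⇒  T̂ − μ = ρ(X − μ)
ρ = (T̂ − μ)/(X − μ) = (78.9944 − 102.8) / (75.5 − 102.8) = -23.8056 / -27.3 = 0.87200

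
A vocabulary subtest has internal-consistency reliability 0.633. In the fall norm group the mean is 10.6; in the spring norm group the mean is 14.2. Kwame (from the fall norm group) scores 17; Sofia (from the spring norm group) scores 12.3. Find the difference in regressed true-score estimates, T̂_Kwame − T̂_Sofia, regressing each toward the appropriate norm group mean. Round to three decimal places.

T̂_Kwame = 0.633(17) + 0.367(10.6) = 14.65120
T̂_Sofia = 0.633(12.3) + 0.367(14.2) = 12.99730
Difference = 14.65120 − 12.99730 = 1.65390

1.654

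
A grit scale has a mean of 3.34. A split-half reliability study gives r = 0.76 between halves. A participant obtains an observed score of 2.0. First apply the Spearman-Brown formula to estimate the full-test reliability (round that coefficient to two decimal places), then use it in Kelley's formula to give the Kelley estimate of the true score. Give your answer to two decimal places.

2.19

Spearman-Brown: ρ = 2r/(1 + r) = 2(0.76)/(1 + 0.76) = 1.520/1.76 = 0.8636 → 0.86
T̂ = ρX + (1 − ρ)μ
  = 0.86 × 2.0 + 0.14 × 3.34
  = 1.720 + 0.4676
  = 2.188
  ≈ 2.19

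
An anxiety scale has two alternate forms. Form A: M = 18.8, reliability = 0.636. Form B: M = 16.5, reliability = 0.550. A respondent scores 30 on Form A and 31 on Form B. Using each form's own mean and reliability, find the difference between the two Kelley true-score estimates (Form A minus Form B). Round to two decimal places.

T̂_A = 0.636(30) + 0.364(18.8) = 25.9232
T̂_B = 0.550(31) + 0.450(16.5) = 24.4750
T̂_A − T̂_B = 1.4482

1.45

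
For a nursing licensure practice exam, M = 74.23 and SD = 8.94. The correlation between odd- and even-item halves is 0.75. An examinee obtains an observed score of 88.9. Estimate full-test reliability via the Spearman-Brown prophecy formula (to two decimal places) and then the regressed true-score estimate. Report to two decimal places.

Spearman-Brown: ρ = 2r/(1 + r) = 2(0.75)/(1 + 0.75) = 1.500/1.75 = 0.8571 → 0.86
T̂ = ρX + (1 − ρ)μ
  = 0.86 × 88.9 + 0.14 × 74.23
  = 76.454 + 10.3922
  = 86.846
  ≈ 86.85

86.85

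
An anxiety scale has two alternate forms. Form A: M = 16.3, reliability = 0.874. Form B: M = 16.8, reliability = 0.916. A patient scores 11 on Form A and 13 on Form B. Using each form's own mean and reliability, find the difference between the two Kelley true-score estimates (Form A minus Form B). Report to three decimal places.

T̂_A = 0.874(11) + 0.126(16.3) = 11.66780
T̂_B = 0.916(13) + 0.084(16.8) = 13.31920
T̂_A − T̂_B = -1.65140

-1.651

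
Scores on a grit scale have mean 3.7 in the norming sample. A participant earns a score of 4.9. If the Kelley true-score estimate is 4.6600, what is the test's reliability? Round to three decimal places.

0.800

T̂ = ρX + (1 − ρ)μ  ⇒  T̂ − μ = ρ(X − μ)
ρ = (T̂ − μ)/(X − μ) = (4.6600 − 3.7) / (4.9 − 3.7) = 0.9600 / 1.2 = 0.80000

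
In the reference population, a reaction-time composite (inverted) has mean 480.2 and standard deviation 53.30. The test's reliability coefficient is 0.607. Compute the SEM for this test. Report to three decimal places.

33.414

SEM = SD · √(1 − ρ) = 53.30 × √0.393 = 53.30 × 0.6269 = 33.4136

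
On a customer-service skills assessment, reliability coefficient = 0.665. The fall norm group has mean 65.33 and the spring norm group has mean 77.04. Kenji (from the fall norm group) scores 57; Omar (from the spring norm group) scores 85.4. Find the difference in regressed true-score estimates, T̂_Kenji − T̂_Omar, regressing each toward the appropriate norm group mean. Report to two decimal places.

T̂_Kenji = 0.665(57) + 0.335(65.33) = 59.7905
T̂_Omar = 0.665(85.4) + 0.335(77.04) = 82.5994
Difference = 59.7905 − 82.5994 = -22.8089

-22.81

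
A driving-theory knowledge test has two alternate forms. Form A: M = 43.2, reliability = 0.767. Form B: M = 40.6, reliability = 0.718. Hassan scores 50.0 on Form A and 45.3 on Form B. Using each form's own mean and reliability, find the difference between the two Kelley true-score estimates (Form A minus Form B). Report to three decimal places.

T̂_A = 0.767(50.0) + 0.233(43.2) = 48.41560
T̂_B = 0.718(45.3) + 0.282(40.6) = 43.97460
T̂_A − T̂_B = 4.44100

4.441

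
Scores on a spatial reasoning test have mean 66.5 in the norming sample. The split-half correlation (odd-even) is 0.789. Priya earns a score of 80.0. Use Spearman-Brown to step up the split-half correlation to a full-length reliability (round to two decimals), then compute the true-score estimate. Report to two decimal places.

Spearman-Brown: ρ = 2r/(1 + r) = 2(0.789)/(1 + 0.789) = 1.5780/1.789 = 0.8821 → 0.88
T̂ = ρX + (1 − ρ)μ
  = 0.88 × 80.0 + 0.12 × 66.5
  = 70.400 + 7.980
  = 78.380
  ≈ 78.38

78.38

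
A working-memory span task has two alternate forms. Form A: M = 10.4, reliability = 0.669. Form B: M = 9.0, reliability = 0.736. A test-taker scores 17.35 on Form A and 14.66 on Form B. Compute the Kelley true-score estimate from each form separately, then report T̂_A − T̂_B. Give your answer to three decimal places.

T̂_A = 0.669(17.35) + 0.331(10.4) = 15.04955
T̂_B = 0.736(14.66) + 0.264(9.0) = 13.16576
T̂_A − T̂_B = 1.88379

1.884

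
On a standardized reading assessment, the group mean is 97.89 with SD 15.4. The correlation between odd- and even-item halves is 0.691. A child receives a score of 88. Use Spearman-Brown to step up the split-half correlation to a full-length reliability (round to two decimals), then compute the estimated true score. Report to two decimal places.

Spearman-Brown: ρ = 2r/(1 + r) = 2(0.691)/(1 + 0.691) = 1.3820/1.691 = 0.8173 → 0.82
T̂ = ρX + (1 − ρ)μ
  = 0.82 × 88 + 0.18 × 97.89
  = 72.16 + 17.6202
  = 89.780
  ≈ 89.78

89.78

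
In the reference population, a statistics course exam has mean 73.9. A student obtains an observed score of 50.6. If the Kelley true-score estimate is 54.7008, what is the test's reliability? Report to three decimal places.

T̂ = ρX + (1 − ρ)μ  ⇒  T̂ − μ = ρ(X − μ)
ρ = (T̂ − μ)/(X − μ) = (54.7008 − 73.9) / (50.6 − 73.9) = -19.1992 / -23.3 = 0.82400

0.824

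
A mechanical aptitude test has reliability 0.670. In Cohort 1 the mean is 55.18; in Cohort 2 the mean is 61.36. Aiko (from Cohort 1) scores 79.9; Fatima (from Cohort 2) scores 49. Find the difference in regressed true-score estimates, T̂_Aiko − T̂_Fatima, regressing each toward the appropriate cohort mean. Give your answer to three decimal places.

18.664

T̂_Aiko = 0.670(79.9) + 0.330(55.18) = 71.74240
T̂_Fatima = 0.670(49) + 0.330(61.36) = 53.07880
Difference = 71.74240 − 53.07880 = 18.66360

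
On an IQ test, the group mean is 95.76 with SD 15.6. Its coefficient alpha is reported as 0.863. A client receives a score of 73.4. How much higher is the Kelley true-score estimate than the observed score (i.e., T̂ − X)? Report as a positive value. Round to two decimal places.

Weight the observed score by reliability and the mean by (1 − reliability): T̂ = 0.863·73.4 + 0.137·95.76 = 63.3442 + 13.11912 = 76.4633.
T̂ − X = 76.463 − 73.4 = 3.063 → 3.06

3.06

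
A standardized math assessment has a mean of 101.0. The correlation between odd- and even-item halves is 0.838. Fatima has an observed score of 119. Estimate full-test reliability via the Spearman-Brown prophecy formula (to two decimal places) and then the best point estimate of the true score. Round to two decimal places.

117.38

Spearman-Brown: ρ = 2r/(1 + r) = 2(0.838)/(1 + 0.838) = 1.6760/1.838 = 0.9119 → 0.91
T̂ = 0.91(119) + 0.09(101.0) = 108.29 + 9.090 = 117.380 → 117.38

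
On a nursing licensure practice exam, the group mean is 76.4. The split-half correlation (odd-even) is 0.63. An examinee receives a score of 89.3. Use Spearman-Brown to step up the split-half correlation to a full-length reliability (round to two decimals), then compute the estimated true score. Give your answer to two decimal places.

Spearman-Brown: ρ = 2r/(1 + r) = 2(0.63)/(1 + 0.63) = 1.260/1.63 = 0.7730 → 0.77
Kelley's formula gives T̂ = 0.77·89.3 + 0.23·76.4 = 68.761 + 17.572 = 86.333.

86.33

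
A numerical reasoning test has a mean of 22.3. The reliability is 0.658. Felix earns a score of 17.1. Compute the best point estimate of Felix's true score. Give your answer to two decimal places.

18.88

T̂ = ρX + (1 − ρ)μ
  = 0.658 × 17.1 + 0.342 × 22.3
  = 11.2518 + 7.6266
  = 18.878
  ≈ 18.88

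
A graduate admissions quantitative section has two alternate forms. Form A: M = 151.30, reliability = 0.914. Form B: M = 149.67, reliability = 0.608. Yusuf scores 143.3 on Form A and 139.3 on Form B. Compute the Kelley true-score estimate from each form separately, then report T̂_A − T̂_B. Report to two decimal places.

T̂_A = 0.914(143.3) + 0.086(151.30) = 143.9880
T̂_B = 0.608(139.3) + 0.392(149.67) = 143.3650
T̂_A − T̂_B = 0.6230

0.62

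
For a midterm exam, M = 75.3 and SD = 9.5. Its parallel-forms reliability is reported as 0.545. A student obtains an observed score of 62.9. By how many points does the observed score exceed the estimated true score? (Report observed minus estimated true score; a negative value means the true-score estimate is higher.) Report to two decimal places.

-5.64

T̂ = 0.545(62.9) + 0.455(75.3) = 34.2805 + 34.2615 = 68.5420 → 68.542
X − T̂ = 62.9 − 68.542 = -5.642 → -5.64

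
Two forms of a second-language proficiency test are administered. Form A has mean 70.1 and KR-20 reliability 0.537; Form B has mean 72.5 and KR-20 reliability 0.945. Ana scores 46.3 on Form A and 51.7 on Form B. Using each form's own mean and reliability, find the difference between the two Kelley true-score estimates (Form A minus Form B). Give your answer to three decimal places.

T̂_A = 0.537(46.3) + 0.463(70.1) = 57.31940
T̂_B = 0.945(51.7) + 0.055(72.5) = 52.84400
T̂_A − T̂_B = 4.47540

4.475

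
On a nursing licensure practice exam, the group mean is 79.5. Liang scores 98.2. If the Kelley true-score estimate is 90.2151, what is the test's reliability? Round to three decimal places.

T̂ = ρX + (1 − ρ)μ  ⇒  T̂ − μ = ρ(X − μ)
ρ = (T̂ − μ)/(X − μ) = (90.2151 − 79.5) / (98.2 − 79.5) = 10.7151 / 18.7 = 0.57300

0.573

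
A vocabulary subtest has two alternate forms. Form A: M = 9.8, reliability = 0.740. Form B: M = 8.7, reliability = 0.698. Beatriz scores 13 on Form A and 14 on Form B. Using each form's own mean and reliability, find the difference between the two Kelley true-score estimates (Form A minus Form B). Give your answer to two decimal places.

T̂_A = 0.740(13) + 0.260(9.8) = 12.1680
T̂_B = 0.698(14) + 0.302(8.7) = 12.3994
T̂_A − T̂_B = -0.2314

-0.23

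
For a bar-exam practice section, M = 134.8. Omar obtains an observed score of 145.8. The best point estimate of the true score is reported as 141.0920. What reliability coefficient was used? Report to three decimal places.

0.572

T̂ = ρX + (1 − ρ)μ  ⇒  T̂ − μ = ρ(X − μ)
ρ = (T̂ − μ)/(X − μ) = (141.0920 − 134.8) / (145.8 − 134.8) = 6.2920 / 11.0 = 0.57200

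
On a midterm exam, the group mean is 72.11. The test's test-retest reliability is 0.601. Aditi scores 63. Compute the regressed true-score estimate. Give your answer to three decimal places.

Kelley's formula gives T̂ = 0.601·63 + 0.399·72.11 = 37.863 + 28.77189 = 66.6349.

66.635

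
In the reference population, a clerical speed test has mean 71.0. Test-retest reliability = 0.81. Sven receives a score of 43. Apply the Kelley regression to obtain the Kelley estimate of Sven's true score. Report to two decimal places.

48.32

T̂ = ρX + (1 − ρ)μ
  = 0.81 × 43 + 0.19 × 71.0
  = 34.83 + 13.490
  = 48.320
  ≈ 48.32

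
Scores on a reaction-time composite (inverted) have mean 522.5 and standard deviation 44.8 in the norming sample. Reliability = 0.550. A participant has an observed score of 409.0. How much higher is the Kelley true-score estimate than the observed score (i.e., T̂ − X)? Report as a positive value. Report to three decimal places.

T̂ = ρX + (1 − ρ)μ
  = 0.550 × 409.0 + 0.450 × 522.5
  = 224.9500 + 235.1250
  = 460.07500
  ≈ 460.0750
T̂ − X = 460.0750 − 409.0 = 51.0750 → 51.075

51.075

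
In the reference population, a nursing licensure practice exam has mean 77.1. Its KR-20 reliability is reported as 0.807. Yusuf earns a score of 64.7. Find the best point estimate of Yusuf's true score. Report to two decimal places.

67.09

Kelley's formula gives T̂ = 0.807·64.7 + 0.193·77.1 = 52.2129 + 14.8803 = 67.093.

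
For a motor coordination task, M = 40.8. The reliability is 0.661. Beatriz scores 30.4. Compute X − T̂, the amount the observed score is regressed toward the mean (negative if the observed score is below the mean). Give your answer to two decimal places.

-3.53

T̂ = ρX + (1 − ρ)μ
  = 0.661 × 30.4 + 0.339 × 40.8
  = 20.0944 + 13.8312
  = 33.9256
  ≈ 33.926
X − T̂ = 30.4 − 33.926 = -3.526 → -3.53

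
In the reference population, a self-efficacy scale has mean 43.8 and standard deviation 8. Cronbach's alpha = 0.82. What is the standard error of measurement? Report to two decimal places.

3.39

SEM = SD · √(1 − ρ) = 8 × √0.18 = 8 × 0.4243 = 3.394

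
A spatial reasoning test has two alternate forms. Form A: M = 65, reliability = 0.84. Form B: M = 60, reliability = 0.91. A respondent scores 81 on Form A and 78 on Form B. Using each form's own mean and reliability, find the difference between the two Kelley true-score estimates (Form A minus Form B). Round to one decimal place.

T̂_A = 0.84(81) + 0.16(65) = 78.440
T̂_B = 0.91(78) + 0.09(60) = 76.380
T̂_A − T̂_B = 2.060

2.1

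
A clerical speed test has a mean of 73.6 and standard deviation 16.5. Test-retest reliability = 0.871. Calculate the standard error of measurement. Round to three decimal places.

SEM = SD · √(1 − ρ) = 16.5 × √0.129 = 16.5 × 0.3592 = 5.9262

5.926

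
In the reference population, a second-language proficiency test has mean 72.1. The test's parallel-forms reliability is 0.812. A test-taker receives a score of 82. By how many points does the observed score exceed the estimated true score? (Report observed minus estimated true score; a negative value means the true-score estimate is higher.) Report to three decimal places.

1.861

T̂ = 0.812(82) + 0.188(72.1) = 66.584 + 13.5548 = 80.13880 → 80.1388
X − T̂ = 82 − 80.1388 = 1.8612 → 1.861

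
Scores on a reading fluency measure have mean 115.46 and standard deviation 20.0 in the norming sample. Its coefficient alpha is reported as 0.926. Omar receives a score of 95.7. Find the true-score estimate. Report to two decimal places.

97.16

T̂ = 0.926(95.7) + 0.074(115.46) = 88.6182 + 8.54404 = 97.162 → 97.16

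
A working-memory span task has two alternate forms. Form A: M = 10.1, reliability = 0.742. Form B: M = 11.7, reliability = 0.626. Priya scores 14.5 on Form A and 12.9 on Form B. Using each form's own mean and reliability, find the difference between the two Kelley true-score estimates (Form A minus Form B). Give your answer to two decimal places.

T̂_A = 0.742(14.5) + 0.258(10.1) = 13.3648
T̂_B = 0.626(12.9) + 0.374(11.7) = 12.4512
T̂_A − T̂_B = 0.9136

0.91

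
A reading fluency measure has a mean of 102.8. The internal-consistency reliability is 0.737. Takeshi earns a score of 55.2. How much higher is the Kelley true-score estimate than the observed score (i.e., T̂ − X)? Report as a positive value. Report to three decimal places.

12.519

T̂ = ρX + (1 − ρ)μ
  = 0.737 × 55.2 + 0.263 × 102.8
  = 40.6824 + 27.0364
  = 67.71880
  ≈ 67.7188
T̂ − X = 67.7188 − 55.2 = 12.5188 → 12.519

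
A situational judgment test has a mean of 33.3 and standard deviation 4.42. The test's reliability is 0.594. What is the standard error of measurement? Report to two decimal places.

SEM = SD · √(1 − ρ) = 4.42 × √0.406 = 4.42 × 0.6372 = 2.816

2.82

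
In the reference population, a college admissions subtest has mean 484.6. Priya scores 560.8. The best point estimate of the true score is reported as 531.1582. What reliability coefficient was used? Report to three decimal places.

T̂ = ρX + (1 − ρ)μ  ⇒  T̂ − μ = ρ(X − μ)
ρ = (T̂ − μ)/(X − μ) = (531.1582 − 484.6) / (560.8 − 484.6) = 46.5582 / 76.2 = 0.61100

0.611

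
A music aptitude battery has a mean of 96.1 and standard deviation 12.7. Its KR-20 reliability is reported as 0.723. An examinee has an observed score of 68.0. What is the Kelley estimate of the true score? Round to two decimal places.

Regress the observed score toward the mean by the unreliability: T̂ = 0.723·68.0 + 0.277·96.1 = 49.1640 + 26.6197 = 75.784.

75.78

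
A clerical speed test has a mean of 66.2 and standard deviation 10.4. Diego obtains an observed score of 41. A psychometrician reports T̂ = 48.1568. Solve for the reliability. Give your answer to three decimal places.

0.716

T̂ = ρX + (1 − ρ)μ  ⇒  T̂ − μ = ρ(X − μ)
ρ = (T̂ − μ)/(X − μ) = (48.1568 − 66.2) / (41 − 66.2) = -18.0432 / -25.2 = 0.71600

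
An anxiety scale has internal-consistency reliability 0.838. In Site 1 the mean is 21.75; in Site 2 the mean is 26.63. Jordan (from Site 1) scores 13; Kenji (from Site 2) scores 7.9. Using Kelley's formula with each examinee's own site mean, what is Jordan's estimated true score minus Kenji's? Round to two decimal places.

3.48

T̂_Jordan = 0.838(13) + 0.162(21.75) = 14.4175
T̂_Kenji = 0.838(7.9) + 0.162(26.63) = 10.9343
Difference = 14.4175 − 10.9343 = 3.4832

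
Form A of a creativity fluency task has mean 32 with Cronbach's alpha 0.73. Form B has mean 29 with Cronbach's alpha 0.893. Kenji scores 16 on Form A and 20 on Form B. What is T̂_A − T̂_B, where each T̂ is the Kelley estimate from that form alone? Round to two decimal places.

-0.64

T̂_A = 0.73(16) + 0.27(32) = 20.3200
T̂_B = 0.893(20) + 0.107(29) = 20.9630
T̂_A − T̂_B = -0.6430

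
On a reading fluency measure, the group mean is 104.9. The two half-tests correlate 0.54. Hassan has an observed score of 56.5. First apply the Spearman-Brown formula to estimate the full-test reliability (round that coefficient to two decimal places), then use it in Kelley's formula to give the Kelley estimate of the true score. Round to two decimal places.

71.02

Spearman-Brown: ρ = 2r/(1 + r) = 2(0.54)/(1 + 0.54) = 1.080/1.54 = 0.7013 → 0.70
Regress the observed score toward the mean by the unreliability: T̂ = 0.70·56.5 + 0.30·104.9 = 39.550 + 31.470 = 71.020.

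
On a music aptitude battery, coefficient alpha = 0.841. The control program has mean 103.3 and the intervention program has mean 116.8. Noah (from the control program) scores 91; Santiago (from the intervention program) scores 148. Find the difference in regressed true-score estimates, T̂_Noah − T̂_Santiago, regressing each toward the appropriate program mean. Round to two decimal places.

-50.08

T̂_Noah = 0.841(91) + 0.159(103.3) = 92.9557
T̂_Santiago = 0.841(148) + 0.159(116.8) = 143.0392
Difference = 92.9557 − 143.0392 = -50.0835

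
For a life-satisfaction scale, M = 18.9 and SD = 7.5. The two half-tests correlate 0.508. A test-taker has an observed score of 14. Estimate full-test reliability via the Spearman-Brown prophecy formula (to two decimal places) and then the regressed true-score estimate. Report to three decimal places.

Spearman-Brown: ρ = 2r/(1 + r) = 2(0.508)/(1 + 0.508) = 1.0160/1.508 = 0.6737 → 0.67
Regress the observed score toward the mean by the unreliability: T̂ = 0.67·14 + 0.33·18.9 = 9.38 + 6.237 = 15.6170.

15.617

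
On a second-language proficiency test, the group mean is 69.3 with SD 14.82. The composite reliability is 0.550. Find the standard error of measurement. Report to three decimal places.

9.942

SEM = SD · √(1 − ρ) = 14.82 × √0.450 = 14.82 × 0.6708 = 9.9416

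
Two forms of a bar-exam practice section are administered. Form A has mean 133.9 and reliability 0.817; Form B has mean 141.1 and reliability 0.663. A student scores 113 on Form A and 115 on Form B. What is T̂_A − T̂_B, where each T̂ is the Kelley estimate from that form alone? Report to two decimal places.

-6.97

T̂_A = 0.817(113) + 0.183(133.9) = 116.8247
T̂_B = 0.663(115) + 0.337(141.1) = 123.7957
T̂_A − T̂_B = -6.9710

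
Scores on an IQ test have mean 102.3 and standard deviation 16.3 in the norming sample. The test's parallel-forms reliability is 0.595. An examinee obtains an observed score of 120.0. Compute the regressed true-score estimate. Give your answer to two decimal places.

Weight the observed score by reliability and the mean by (1 − reliability): T̂ = 0.595·120.0 + 0.405·102.3 = 71.4000 + 41.4315 = 112.831.

112.83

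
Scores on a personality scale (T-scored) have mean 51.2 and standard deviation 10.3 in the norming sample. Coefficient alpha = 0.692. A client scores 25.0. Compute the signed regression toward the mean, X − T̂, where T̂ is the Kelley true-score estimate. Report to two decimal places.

T̂ = ρX + (1 − ρ)μ
  = 0.692 × 25.0 + 0.308 × 51.2
  = 17.3000 + 15.7696
  = 33.0696
  ≈ 33.070
X − T̂ = 25.0 − 33.070 = -8.070 → -8.07

-8.07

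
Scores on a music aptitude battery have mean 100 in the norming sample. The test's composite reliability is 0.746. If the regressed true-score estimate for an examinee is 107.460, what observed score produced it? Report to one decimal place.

T̂ = ρX + (1 − ρ)μ  ⇒  X = (T̂ − (1 − ρ)μ) / ρ
X = (107.460 − 0.254 × 100) / 0.746 = (107.460 − 25.400) / 0.746 = 82.060 / 0.746 = 110.000

110.0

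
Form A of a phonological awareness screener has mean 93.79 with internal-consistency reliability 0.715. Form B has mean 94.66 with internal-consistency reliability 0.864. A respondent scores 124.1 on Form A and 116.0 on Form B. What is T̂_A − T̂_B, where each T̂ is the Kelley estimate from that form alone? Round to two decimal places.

T̂_A = 0.715(124.1) + 0.285(93.79) = 115.4617
T̂_B = 0.864(116.0) + 0.136(94.66) = 113.0978
T̂_A − T̂_B = 2.3639

2.36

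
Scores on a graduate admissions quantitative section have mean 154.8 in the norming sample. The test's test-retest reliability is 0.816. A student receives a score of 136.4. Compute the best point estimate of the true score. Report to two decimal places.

T̂ = 0.816(136.4) + 0.184(154.8) = 111.3024 + 28.4832 = 139.786 → 139.79

139.79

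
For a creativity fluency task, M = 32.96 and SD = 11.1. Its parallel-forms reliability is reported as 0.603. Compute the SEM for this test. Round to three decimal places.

SEM = SD · √(1 − ρ) = 11.1 × √0.397 = 11.1 × 0.6301 = 6.9939

6.994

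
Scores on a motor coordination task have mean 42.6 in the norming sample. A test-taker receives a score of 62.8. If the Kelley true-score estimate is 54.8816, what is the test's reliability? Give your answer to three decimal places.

T̂ = ρX + (1 − ρ)μ  ⇒  T̂ − μ = ρ(X − μ)
ρ = (T̂ − μ)/(X − μ) = (54.8816 − 42.6) / (62.8 − 42.6) = 12.2816 / 20.2 = 0.60800

0.608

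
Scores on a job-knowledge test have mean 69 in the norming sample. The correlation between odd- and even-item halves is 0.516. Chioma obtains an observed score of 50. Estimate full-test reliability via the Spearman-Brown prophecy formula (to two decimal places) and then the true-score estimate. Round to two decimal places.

56.08

Spearman-Brown: ρ = 2r/(1 + r) = 2(0.516)/(1 + 0.516) = 1.0320/1.516 = 0.6807 → 0.68
T̂ = ρX + (1 − ρ)μ
  = 0.68 × 50 + 0.32 × 69
  = 34.00 + 22.08
  = 56.080
  ≈ 56.08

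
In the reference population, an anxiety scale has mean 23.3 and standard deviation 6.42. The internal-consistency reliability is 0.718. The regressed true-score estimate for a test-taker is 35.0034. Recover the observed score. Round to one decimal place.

T̂ = ρX + (1 − ρ)μ  ⇒  X = (T̂ − (1 − ρ)μ) / ρ
X = (35.0034 − 0.282 × 23.3) / 0.718 = (35.0034 − 6.5706) / 0.718 = 28.4328 / 0.718 = 39.600

39.6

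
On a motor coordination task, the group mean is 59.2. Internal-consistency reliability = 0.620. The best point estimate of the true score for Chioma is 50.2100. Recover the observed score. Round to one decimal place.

44.7

T̂ = ρX + (1 − ρ)μ  ⇒  X = (T̂ − (1 − ρ)μ) / ρ
X = (50.2100 − 0.380 × 59.2) / 0.620 = (50.2100 − 22.4960) / 0.620 = 27.7140 / 0.620 = 44.700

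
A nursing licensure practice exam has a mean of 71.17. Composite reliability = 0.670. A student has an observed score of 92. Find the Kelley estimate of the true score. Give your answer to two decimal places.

85.13

T̂ = ρX + (1 − ρ)μ
  = 0.670 × 92 + 0.330 × 71.17
  = 61.640 + 23.48610
  = 85.126
  ≈ 85.13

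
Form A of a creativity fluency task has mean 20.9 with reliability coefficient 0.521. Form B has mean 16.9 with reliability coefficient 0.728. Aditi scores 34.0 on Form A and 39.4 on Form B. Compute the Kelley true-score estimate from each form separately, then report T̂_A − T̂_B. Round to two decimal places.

T̂_A = 0.521(34.0) + 0.479(20.9) = 27.7251
T̂_B = 0.728(39.4) + 0.272(16.9) = 33.2800
T̂_A − T̂_B = -5.5549

-5.55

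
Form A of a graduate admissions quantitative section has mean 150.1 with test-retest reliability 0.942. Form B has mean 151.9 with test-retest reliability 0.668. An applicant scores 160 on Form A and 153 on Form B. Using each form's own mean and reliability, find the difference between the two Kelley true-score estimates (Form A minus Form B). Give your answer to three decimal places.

T̂_A = 0.942(160) + 0.058(150.1) = 159.42580
T̂_B = 0.668(153) + 0.332(151.9) = 152.63480
T̂_A − T̂_B = 6.79100

6.791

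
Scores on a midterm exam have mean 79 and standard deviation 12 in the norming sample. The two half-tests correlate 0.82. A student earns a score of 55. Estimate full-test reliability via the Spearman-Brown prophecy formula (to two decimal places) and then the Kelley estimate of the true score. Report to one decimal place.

57.4

Spearman-Brown: ρ = 2r/(1 + r) = 2(0.82)/(1 + 0.82) = 1.640/1.82 = 0.9011 → 0.90
T̂ = ρX + (1 − ρ)μ
  = 0.90 × 55 + 0.10 × 79
  = 49.50 + 7.90
  = 57.40
  ≈ 57.4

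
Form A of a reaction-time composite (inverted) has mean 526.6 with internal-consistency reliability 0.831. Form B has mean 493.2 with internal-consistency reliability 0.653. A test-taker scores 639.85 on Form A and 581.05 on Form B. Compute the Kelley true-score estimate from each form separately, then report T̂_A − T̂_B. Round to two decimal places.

T̂_A = 0.831(639.85) + 0.169(526.6) = 620.7107
T̂_B = 0.653(581.05) + 0.347(493.2) = 550.5660
T̂_A − T̂_B = 70.1447

70.14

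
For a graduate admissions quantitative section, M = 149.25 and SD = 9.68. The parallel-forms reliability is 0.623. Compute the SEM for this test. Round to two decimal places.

SEM = SD · √(1 − ρ) = 9.68 × √0.377 = 9.68 × 0.6140 = 5.944

5.94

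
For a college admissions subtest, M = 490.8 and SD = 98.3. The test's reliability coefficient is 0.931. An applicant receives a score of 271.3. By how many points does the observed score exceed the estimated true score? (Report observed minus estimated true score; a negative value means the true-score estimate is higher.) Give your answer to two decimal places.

-15.15

T̂ = ρX + (1 − ρ)μ
  = 0.931 × 271.3 + 0.069 × 490.8
  = 252.5803 + 33.8652
  = 286.4455
  ≈ 286.445
X − T̂ = 271.3 − 286.445 = -15.145 → -15.15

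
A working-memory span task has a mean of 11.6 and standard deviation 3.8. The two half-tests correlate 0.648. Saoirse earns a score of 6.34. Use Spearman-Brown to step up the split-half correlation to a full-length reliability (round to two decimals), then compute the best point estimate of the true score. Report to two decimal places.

7.44

Spearman-Brown: ρ = 2r/(1 + r) = 2(0.648)/(1 + 0.648) = 1.2960/1.648 = 0.7864 → 0.79
Weight the observed score by reliability and the mean by (1 − reliability): T̂ = 0.79·6.34 + 0.21·11.6 = 5.0086 + 2.436 = 7.445.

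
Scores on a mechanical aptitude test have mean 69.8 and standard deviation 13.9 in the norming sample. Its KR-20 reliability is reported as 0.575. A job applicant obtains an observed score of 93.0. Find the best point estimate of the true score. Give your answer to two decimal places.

T̂ = ρX + (1 − ρ)μ
  = 0.575 × 93.0 + 0.425 × 69.8
  = 53.4750 + 29.6650
  = 83.140
  ≈ 83.14

83.14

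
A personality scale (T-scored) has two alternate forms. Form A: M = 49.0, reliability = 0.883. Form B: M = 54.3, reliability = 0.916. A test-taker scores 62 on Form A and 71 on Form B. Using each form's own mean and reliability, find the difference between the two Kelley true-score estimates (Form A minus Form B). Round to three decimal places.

T̂_A = 0.883(62) + 0.117(49.0) = 60.47900
T̂_B = 0.916(71) + 0.084(54.3) = 69.59720
T̂_A − T̂_B = -9.11820

-9.118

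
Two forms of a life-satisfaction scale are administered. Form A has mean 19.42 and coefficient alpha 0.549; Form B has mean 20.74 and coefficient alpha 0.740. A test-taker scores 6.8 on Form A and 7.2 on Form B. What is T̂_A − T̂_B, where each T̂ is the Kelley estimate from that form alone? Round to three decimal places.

1.771

T̂_A = 0.549(6.8) + 0.451(19.42) = 12.49162
T̂_B = 0.740(7.2) + 0.260(20.74) = 10.72040
T̂_A − T̂_B = 1.77122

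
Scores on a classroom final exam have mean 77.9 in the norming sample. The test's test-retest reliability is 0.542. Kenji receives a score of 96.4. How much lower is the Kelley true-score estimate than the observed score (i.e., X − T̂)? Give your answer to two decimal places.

T̂ = 0.542(96.4) + 0.458(77.9) = 52.2488 + 35.6782 = 87.9270 → 87.927
X − T̂ = 96.4 − 87.927 = 8.473 → 8.47

8.47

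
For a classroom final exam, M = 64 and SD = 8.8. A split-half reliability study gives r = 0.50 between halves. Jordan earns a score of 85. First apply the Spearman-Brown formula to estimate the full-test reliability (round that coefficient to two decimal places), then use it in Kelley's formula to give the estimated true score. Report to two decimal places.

78.07

Spearman-Brown: ρ = 2r/(1 + r) = 2(0.50)/(1 + 0.50) = 1.000/1.50 = 0.6667 → 0.67
T̂ = 0.67(85) + 0.33(64) = 56.95 + 21.12 = 78.070 → 78.07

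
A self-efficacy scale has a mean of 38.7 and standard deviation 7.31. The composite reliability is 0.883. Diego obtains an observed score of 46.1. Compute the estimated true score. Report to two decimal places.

T̂ = ρX + (1 − ρ)μ
  = 0.883 × 46.1 + 0.117 × 38.7
  = 40.7063 + 4.5279
  = 45.234
  ≈ 45.23

45.23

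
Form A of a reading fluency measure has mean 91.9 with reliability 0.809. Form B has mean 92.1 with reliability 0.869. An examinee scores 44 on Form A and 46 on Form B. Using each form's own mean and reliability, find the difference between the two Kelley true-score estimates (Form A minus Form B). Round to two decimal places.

T̂_A = 0.809(44) + 0.191(91.9) = 53.1489
T̂_B = 0.869(46) + 0.131(92.1) = 52.0391
T̂_A − T̂_B = 1.1098

1.11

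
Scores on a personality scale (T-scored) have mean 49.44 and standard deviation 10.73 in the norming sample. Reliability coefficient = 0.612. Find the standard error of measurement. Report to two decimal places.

6.68

SEM = SD · √(1 − ρ) = 10.73 × √0.388 = 10.73 × 0.6229 = 6.684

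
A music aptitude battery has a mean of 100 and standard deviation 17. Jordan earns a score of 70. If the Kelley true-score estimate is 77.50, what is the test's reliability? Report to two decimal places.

0.75

T̂ = ρX + (1 − ρ)μ  ⇒  T̂ − μ = ρ(X − μ)
ρ = (T̂ − μ)/(X − μ) = (77.50 − 100) / (70 − 100) = -22.50 / -30.0 = 0.7500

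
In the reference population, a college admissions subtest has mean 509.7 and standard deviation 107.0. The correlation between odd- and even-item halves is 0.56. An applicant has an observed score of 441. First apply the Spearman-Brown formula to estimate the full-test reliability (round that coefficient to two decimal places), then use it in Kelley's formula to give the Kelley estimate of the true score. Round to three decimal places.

460.236

Spearman-Brown: ρ = 2r/(1 + r) = 2(0.56)/(1 + 0.56) = 1.120/1.56 = 0.7179 → 0.72
T̂ = ρX + (1 − ρ)μ
  = 0.72 × 441 + 0.28 × 509.7
  = 317.52 + 142.716
  = 460.2360
  ≈ 460.236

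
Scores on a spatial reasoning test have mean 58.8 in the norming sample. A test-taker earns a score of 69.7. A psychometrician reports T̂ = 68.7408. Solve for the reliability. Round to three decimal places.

T̂ = ρX + (1 − ρ)μ  ⇒  T̂ − μ = ρ(X − μ)
ρ = (T̂ − μ)/(X − μ) = (68.7408 − 58.8) / (69.7 − 58.8) = 9.9408 / 10.9 = 0.91200

0.912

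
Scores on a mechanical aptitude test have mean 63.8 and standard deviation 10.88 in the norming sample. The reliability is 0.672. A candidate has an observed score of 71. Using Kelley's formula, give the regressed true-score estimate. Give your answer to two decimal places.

68.64

T̂ = ρX + (1 − ρ)μ
  = 0.672 × 71 + 0.328 × 63.8
  = 47.712 + 20.9264
  = 68.638
  ≈ 68.64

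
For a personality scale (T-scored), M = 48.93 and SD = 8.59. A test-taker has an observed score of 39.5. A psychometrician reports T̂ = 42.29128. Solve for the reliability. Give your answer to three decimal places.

0.704

T̂ = ρX + (1 − ρ)μ  ⇒  T̂ − μ = ρ(X − μ)
ρ = (T̂ − μ)/(X − μ) = (42.29128 − 48.93) / (39.5 − 48.93) = -6.63872 / -9.43 = 0.70400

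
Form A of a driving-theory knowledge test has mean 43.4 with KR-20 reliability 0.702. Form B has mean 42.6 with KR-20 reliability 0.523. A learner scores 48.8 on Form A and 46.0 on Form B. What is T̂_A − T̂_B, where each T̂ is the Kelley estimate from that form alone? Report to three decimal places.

T̂_A = 0.702(48.8) + 0.298(43.4) = 47.19080
T̂_B = 0.523(46.0) + 0.477(42.6) = 44.37820
T̂_A − T̂_B = 2.81260

2.813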